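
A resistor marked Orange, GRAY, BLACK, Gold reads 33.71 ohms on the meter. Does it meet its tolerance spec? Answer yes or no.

Orange → 3 (first significant figure)
Grey → 8 (second significant figure)
Black → ×1 multiplier
Gold → ±5% tolerance
38 × 1 = 38 Ω
Allowed range: 36.1 Ω to 39.9 Ω.
33.71 ohms lies outside that range.

no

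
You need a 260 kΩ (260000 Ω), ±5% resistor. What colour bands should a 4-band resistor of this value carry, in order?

red, blue, yellow, gold

260000 Ω = 26 × 10^4.
2 → red
6 → blue
Multiplier 10^4 → yellow.
±5% tolerance → gold.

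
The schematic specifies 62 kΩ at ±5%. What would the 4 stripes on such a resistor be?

62000 Ω = 62 × 10^3.
6 → blue
2 → red
Multiplier 10^3 → orange.
±5% tolerance → gold.

blue, red, orange, gold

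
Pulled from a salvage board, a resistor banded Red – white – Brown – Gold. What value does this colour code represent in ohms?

Red → 2 (first significant figure)
White → 9 (second significant figure)
Brown → ×10 multiplier
29 × 10 = 290 Ω

290 Ω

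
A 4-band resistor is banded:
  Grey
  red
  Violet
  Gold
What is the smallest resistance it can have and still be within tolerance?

Grey → 8 (first significant figure)
Red → 2 (second significant figure)
Violet → ×10^7 multiplier
Gold → ±5% tolerance
82 × 10000000 = 820000000 Ω
Smallest = 820000000 × (1 − 5/100) = 779000000 Ω.

779000000 Ω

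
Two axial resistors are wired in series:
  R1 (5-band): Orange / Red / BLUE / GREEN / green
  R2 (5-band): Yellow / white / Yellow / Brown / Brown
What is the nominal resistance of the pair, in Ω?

R1: orange, red, blue → 326; green ×10^5 → 32600000 Ω.
R2: yellow, white, yellow → 494; brown ×10 → 4940 Ω.
Series: 32600000 + 4940 = 32604940 Ω.

32604940 Ω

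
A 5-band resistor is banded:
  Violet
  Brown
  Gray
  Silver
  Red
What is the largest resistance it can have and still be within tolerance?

7.3236 Ω

Violet → 7 (first significant figure)
Brown → 1 (second significant figure)
Grey → 8 (third significant figure)
Silver → ×0.01 multiplier
Red → ±2% tolerance
718 × 0.01 = 7.18 Ω
Largest = 7.18 × (1 + 2/100) = 7.3236 Ω.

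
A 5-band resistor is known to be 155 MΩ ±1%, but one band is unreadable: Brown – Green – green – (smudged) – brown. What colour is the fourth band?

blue

155000000 Ω = 155 × 10^6.
The fourth band is the multiplier, 10^6, which is blue.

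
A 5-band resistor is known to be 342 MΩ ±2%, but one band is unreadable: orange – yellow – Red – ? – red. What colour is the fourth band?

342000000 Ω = 342 × 10^6.
The fourth band is the multiplier, 10^6, which is blue.

blue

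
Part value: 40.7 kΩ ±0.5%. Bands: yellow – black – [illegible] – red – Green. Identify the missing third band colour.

40700 Ω = 407 × 10^2.
The third band gives digit 7 of the significand, and 7 is violet.

violet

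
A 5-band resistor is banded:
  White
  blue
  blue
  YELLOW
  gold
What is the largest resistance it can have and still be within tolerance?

10143000 Ω

White → 9 (first significant figure)
Blue → 6 (second significant figure)
Blue → 6 (third significant figure)
Yellow → ×10^4 multiplier
Gold → ±5% tolerance
966 × 10000 = 9660000 Ω
Largest = 9660000 × (1 + 5/100) = 10143000 Ω.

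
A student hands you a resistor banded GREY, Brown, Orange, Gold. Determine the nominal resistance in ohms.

Grey → 8 (first significant figure)
Brown → 1 (second significant figure)
Orange → ×10^3 multiplier
81 × 1000 = 81000 Ω

81000 Ω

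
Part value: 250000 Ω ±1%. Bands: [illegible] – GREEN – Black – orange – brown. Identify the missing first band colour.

red

250000 Ω = 250 × 10^3.
The first band gives digit 2 of the significand, and 2 is red.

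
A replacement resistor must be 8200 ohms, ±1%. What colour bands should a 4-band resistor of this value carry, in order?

8200 Ω = 82 × 10^2.
8 → grey
2 → red
Multiplier 10^2 → red.
±1% tolerance → brown.

grey, red, red, brown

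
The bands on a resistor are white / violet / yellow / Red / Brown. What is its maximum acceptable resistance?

98374 Ω

White → 9 (first significant figure)
Violet → 7 (second significant figure)
Yellow → 4 (third significant figure)
Red → ×10^2 multiplier
Brown → ±1% tolerance
974 × 100 = 97400 Ω
Maximum = 97400 × (1 + 1/100) = 98374 Ω.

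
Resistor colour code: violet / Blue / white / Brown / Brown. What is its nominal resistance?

Violet → 7 (first significant figure)
Blue → 6 (second significant figure)
White → 9 (third significant figure)
Brown → ×10 multiplier
769 × 10 = 7690 Ω

7690 Ω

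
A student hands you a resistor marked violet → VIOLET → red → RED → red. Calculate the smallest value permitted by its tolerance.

Violet → 7 (first significant figure)
Violet → 7 (second significant figure)
Red → 2 (third significant figure)
Red → ×10^2 multiplier
Red → ±2% tolerance
772 × 100 = 77200 Ω
Smallest = 77200 × (1 − 2/100) = 75656 Ω.

75656 Ω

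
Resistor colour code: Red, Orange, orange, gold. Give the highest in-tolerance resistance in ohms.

24150 Ω

Red → 2 (first significant figure)
Orange → 3 (second significant figure)
Orange → ×10^3 multiplier
Gold → ±5% tolerance
23 × 1000 = 23000 Ω
Highest = 23000 × (1 + 5/100) = 24150 Ω.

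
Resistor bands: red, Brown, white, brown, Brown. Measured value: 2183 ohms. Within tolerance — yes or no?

yes

Red → 2 (first significant figure)
Brown → 1 (second significant figure)
White → 9 (third significant figure)
Brown → ×10 multiplier
Brown → ±1% tolerance
219 × 10 = 2190 Ω
Allowed range: 2168.1 Ω to 2211.9 Ω.
2183 ohms lies inside that range.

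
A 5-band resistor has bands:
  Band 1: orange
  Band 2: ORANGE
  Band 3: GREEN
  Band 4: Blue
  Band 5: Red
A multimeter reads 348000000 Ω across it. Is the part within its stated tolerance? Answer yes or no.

no

Orange → 3 (first significant figure)
Orange → 3 (second significant figure)
Green → 5 (third significant figure)
Blue → ×10^6 multiplier
Red → ±2% tolerance
335 × 1000000 = 335000000 Ω
Allowed range: 328300000 Ω to 341700000 Ω.
348000000 Ω lies outside that range.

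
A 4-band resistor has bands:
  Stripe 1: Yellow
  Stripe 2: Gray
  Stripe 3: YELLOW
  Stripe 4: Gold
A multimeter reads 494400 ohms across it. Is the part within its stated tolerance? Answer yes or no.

yes

Yellow → 4 (first significant figure)
Grey → 8 (second significant figure)
Yellow → ×10^4 multiplier
Gold → ±5% tolerance
48 × 10000 = 480000 Ω
Allowed range: 456000 Ω to 504000 Ω.
494400 ohms lies inside that range.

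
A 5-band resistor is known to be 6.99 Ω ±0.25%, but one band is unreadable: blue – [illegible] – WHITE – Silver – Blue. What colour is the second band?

white

6.99 Ω = 699 × 10^-2.
The second band gives digit 9 of the significand, and 9 is white.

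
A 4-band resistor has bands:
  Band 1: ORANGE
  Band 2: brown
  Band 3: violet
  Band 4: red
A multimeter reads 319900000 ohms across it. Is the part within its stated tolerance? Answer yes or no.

no

Orange → 3 (first significant figure)
Brown → 1 (second significant figure)
Violet → ×10^7 multiplier
Red → ±2% tolerance
31 × 10000000 = 310000000 Ω
Allowed range: 303800000 Ω to 316200000 Ω.
319900000 ohms lies outside that range.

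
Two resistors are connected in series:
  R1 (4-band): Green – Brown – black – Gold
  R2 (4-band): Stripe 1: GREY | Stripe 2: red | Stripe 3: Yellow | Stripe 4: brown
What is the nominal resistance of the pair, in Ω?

820051 Ω

R1: green, brown → 51; black ×1 → 51 Ω.
R2: grey, red → 82; yellow ×10^4 → 820000 Ω.
Series: 51 + 820000 = 820051 Ω.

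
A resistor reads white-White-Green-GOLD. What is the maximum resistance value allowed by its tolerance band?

White → 9 (first significant figure)
White → 9 (second significant figure)
Green → ×10^5 multiplier
Gold → ±5% tolerance
99 × 100000 = 9900000 Ω
Maximum = 9900000 × (1 + 5/100) = 10395000 Ω.

10395000 Ω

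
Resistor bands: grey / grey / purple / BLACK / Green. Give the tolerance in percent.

±0.5%

The last band, green, is the tolerance band.
Green corresponds to ±0.5%.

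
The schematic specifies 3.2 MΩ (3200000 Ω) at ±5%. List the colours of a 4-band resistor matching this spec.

3200000 Ω = 32 × 10^5.
3 → orange
2 → red
Multiplier 10^5 → green.
±5% tolerance → gold.

orange, red, green, gold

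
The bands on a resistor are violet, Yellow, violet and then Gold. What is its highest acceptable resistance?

777000000 Ω

Violet → 7 (first significant figure)
Yellow → 4 (second significant figure)
Violet → ×10^7 multiplier
Gold → ±5% tolerance
74 × 10000000 = 740000000 Ω
Highest = 740000000 × (1 + 5/100) = 777000000 Ω.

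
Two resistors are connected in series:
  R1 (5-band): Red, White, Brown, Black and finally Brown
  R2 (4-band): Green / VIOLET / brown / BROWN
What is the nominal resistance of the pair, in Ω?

861 Ω

R1: red, white, brown → 291; black ×1 → 291 Ω.
R2: green, violet → 57; brown ×10 → 570 Ω.
Series: 291 + 570 = 861 Ω.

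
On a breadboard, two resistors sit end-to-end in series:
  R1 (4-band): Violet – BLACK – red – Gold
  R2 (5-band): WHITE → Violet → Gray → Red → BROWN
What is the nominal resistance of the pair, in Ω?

R1: violet, black → 70; red ×10^2 → 7000 Ω.
R2: white, violet, grey → 978; red ×10^2 → 97800 Ω.
Series: 7000 + 97800 = 104800 Ω.

104800 Ω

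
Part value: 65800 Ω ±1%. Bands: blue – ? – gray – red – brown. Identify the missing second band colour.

65800 Ω = 658 × 10^2.
The second band gives digit 5 of the significand, and 5 is green.

green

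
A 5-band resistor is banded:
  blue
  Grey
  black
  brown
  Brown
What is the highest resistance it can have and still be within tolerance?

6868 Ω

Blue → 6 (first significant figure)
Grey → 8 (second significant figure)
Black → 0 (third significant figure)
Brown → ×10 multiplier
Brown → ±1% tolerance
680 × 10 = 6800 Ω
Highest = 6800 × (1 + 1/100) = 6868 Ω.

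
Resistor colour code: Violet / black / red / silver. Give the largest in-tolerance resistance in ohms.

Violet → 7 (first significant figure)
Black → 0 (second significant figure)
Red → ×10^2 multiplier
Silver → ±10% tolerance
70 × 100 = 7000 Ω
Largest = 7000 × (1 + 10/100) = 7700 Ω.

7700 Ω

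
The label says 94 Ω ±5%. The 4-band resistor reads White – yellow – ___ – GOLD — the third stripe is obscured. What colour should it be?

94 Ω = 94 × 10^0.
The third band is the multiplier, 10^0, which is black.

black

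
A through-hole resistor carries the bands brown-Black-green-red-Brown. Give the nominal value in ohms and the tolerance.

Brown → 1 (first significant figure)
Black → 0 (second significant figure)
Green → 5 (third significant figure)
Red → ×10^2 multiplier
Brown → ±1% tolerance
105 × 100 = 10500 Ω

10500 Ω ±1%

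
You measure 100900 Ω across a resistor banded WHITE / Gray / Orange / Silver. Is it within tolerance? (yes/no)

White → 9 (first significant figure)
Grey → 8 (second significant figure)
Orange → ×10^3 multiplier
Silver → ±10% tolerance
98 × 1000 = 98000 Ω
Allowed range: 88200 Ω to 107800 Ω.
100900 Ω lies inside that range.

yes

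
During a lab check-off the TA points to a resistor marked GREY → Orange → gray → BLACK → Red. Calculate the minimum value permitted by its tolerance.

Grey → 8 (first significant figure)
Orange → 3 (second significant figure)
Grey → 8 (third significant figure)
Black → ×1 multiplier
Red → ±2% tolerance
838 × 1 = 838 Ω
Minimum = 838 × (1 − 2/100) = 821.24 Ω.

821.24 Ω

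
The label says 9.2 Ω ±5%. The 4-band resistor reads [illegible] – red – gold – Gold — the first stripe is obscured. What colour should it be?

9.2 Ω = 92 × 10^-1.
The first band gives digit 9 of the significand, and 9 is white.

white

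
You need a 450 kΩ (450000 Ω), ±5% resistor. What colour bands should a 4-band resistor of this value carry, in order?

yellow, green, yellow, gold

450000 Ω = 45 × 10^4.
4 → yellow
5 → green
Multiplier 10^4 → yellow.
±5% tolerance → gold.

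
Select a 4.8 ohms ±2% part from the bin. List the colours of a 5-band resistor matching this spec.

yellow, grey, black, silver, red

4.8 Ω = 480 × 10^-2.
4 → yellow
8 → grey
0 → black
Multiplier 10^-2 → silver.
±2% tolerance → red.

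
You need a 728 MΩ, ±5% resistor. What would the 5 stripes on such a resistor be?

violet, red, grey, blue, gold

728000000 Ω = 728 × 10^6.
7 → violet
2 → red
8 → grey
Multiplier 10^6 → blue.
±5% tolerance → gold.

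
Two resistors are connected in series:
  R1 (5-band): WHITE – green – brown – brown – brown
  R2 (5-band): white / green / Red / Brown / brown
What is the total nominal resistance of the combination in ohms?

R1: white, green, brown → 951; brown ×10 → 9510 Ω.
R2: white, green, red → 952; brown ×10 → 9520 Ω.
Series: 9510 + 9520 = 19030 Ω.

19030 Ω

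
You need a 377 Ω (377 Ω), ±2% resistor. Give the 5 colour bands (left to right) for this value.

377 Ω = 377 × 10^0.
3 → orange
7 → violet
7 → violet
Multiplier 10^0 → black.
±2% tolerance → red.

orange, violet, violet, black, red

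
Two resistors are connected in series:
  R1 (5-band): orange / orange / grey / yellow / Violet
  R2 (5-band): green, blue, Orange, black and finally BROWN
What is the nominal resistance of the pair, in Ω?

3380563 Ω

R1: orange, orange, grey → 338; yellow ×10^4 → 3380000 Ω.
R2: green, blue, orange → 563; black ×1 → 563 Ω.
Series: 3380000 + 563 = 3380563 Ω.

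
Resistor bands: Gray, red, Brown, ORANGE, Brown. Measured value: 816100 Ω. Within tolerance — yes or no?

Grey → 8 (first significant figure)
Red → 2 (second significant figure)
Brown → 1 (third significant figure)
Orange → ×10^3 multiplier
Brown → ±1% tolerance
821 × 1000 = 821000 Ω
Allowed range: 812790 Ω to 829210 Ω.
816100 Ω lies inside that range.

yes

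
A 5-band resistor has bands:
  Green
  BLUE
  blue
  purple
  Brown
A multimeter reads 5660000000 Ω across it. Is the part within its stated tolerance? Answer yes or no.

Green → 5 (first significant figure)
Blue → 6 (second significant figure)
Blue → 6 (third significant figure)
Violet → ×10^7 multiplier
Brown → ±1% tolerance
566 × 10000000 = 5660000000 Ω
Allowed range: 5603400000 Ω to 5716600000 Ω.
5660000000 Ω lies inside that range.

yes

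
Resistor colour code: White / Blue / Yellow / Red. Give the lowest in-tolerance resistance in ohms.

940800 Ω

White → 9 (first significant figure)
Blue → 6 (second significant figure)
Yellow → ×10^4 multiplier
Red → ±2% tolerance
96 × 10000 = 960000 Ω
Lowest = 960000 × (1 − 2/100) = 940800 Ω.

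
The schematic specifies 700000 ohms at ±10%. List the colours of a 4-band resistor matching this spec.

violet, black, yellow, silver

700000 Ω = 70 × 10^4.
7 → violet
0 → black
Multiplier 10^4 → yellow.
±10% tolerance → silver.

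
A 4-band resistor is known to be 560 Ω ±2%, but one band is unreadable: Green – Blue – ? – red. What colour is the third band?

brown

560 Ω = 56 × 10^1.
The third band is the multiplier, 10^1, which is brown.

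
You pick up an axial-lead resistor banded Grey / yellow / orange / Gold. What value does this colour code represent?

84000 Ω

Grey → 8 (first significant figure)
Yellow → 4 (second significant figure)
Orange → ×10^3 multiplier
84 × 1000 = 84000 Ω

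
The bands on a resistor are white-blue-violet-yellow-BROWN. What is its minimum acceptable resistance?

White → 9 (first significant figure)
Blue → 6 (second significant figure)
Violet → 7 (third significant figure)
Yellow → ×10^4 multiplier
Brown → ±1% tolerance
967 × 10000 = 9670000 Ω
Minimum = 9670000 × (1 − 1/100) = 9573300 Ω.

9573300 Ω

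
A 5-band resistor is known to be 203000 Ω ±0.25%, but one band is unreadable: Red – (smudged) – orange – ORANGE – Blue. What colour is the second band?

203000 Ω = 203 × 10^3.
The second band gives digit 0 of the significand, and 0 is black.

black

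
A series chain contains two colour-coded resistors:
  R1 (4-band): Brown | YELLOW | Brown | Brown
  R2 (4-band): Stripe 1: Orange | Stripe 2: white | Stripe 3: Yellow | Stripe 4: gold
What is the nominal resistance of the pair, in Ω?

R1: brown, yellow → 14; brown ×10 → 140 Ω.
R2: orange, white → 39; yellow ×10^4 → 390000 Ω.
Series: 140 + 390000 = 390140 Ω.

390140 Ω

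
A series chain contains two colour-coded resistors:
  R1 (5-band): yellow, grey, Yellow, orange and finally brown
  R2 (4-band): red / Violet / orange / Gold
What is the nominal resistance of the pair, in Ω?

511000 Ω

R1: yellow, grey, yellow → 484; orange ×10^3 → 484000 Ω.
R2: red, violet → 27; orange ×10^3 → 27000 Ω.
Series: 484000 + 27000 = 511000 Ω.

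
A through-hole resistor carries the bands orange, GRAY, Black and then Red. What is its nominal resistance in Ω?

38 Ω

Orange → 3 (first significant figure)
Grey → 8 (second significant figure)
Black → ×1 multiplier
38 × 1 = 38 Ω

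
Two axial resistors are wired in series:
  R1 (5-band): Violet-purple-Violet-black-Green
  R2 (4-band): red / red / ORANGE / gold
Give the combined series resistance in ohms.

22777 Ω

R1: violet, violet, violet → 777; black ×1 → 777 Ω.
R2: red, red → 22; orange ×10^3 → 22000 Ω.
Series: 777 + 22000 = 22777 Ω.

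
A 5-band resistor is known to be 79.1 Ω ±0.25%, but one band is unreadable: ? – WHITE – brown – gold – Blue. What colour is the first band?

79.1 Ω = 791 × 10^-1.
The first band gives digit 7 of the significand, and 7 is violet.

violet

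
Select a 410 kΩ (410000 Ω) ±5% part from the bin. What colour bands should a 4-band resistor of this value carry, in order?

yellow, brown, yellow, gold

410000 Ω = 41 × 10^4.
4 → yellow
1 → brown
Multiplier 10^4 → yellow.
±5% tolerance → gold.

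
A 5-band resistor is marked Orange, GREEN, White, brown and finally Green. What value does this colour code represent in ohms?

Orange → 3 (first significant figure)
Green → 5 (second significant figure)
White → 9 (third significant figure)
Brown → ×10 multiplier
359 × 10 = 3590 Ω

3590 Ω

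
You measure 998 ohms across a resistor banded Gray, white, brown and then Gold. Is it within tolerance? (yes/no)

no

Grey → 8 (first significant figure)
White → 9 (second significant figure)
Brown → ×10 multiplier
Gold → ±5% tolerance
89 × 10 = 890 Ω
Allowed range: 845.5 Ω to 934.5 Ω.
998 ohms lies outside that range.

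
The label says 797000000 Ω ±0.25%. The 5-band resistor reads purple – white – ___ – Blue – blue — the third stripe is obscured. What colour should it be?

797000000 Ω = 797 × 10^6.
The third band gives digit 7 of the significand, and 7 is violet.

violet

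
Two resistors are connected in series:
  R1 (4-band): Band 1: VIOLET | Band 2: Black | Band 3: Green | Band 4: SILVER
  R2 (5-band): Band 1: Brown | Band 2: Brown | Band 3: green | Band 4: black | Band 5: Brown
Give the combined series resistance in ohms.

R1: violet, black → 70; green ×10^5 → 7000000 Ω.
R2: brown, brown, green → 115; black ×1 → 115 Ω.
Series: 7000000 + 115 = 7000115 Ω.

7000115 Ω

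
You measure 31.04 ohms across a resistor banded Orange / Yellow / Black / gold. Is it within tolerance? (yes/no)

Orange → 3 (first significant figure)
Yellow → 4 (second significant figure)
Black → ×1 multiplier
Gold → ±5% tolerance
34 × 1 = 34 Ω
Allowed range: 32.3 Ω to 35.7 Ω.
31.04 ohms lies outside that range.

no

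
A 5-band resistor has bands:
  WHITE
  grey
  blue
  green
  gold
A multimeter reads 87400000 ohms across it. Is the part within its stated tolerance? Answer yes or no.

White → 9 (first significant figure)
Grey → 8 (second significant figure)
Blue → 6 (third significant figure)
Green → ×10^5 multiplier
Gold → ±5% tolerance
986 × 100000 = 98600000 Ω
Allowed range: 93670000 Ω to 103530000 Ω.
87400000 ohms lies outside that range.

no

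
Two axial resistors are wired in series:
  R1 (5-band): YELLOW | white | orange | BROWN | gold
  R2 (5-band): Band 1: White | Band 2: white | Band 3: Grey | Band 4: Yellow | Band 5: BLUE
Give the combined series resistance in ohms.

9984930 Ω

R1: yellow, white, orange → 493; brown ×10 → 4930 Ω.
R2: white, white, grey → 998; yellow ×10^4 → 9980000 Ω.
Series: 4930 + 9980000 = 9984930 Ω.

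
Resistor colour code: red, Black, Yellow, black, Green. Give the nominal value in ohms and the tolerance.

204 Ω ±0.5%

Red → 2 (first significant figure)
Black → 0 (second significant figure)
Yellow → 4 (third significant figure)
Black → ×1 multiplier
Green → ±0.5% tolerance
204 × 1 = 204 Ω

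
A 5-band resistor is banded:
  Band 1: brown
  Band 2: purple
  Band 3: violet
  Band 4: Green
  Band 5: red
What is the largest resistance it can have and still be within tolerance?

18054000 Ω

Brown → 1 (first significant figure)
Violet → 7 (second significant figure)
Violet → 7 (third significant figure)
Green → ×10^5 multiplier
Red → ±2% tolerance
177 × 100000 = 17700000 Ω
Largest = 17700000 × (1 + 2/100) = 18054000 Ω.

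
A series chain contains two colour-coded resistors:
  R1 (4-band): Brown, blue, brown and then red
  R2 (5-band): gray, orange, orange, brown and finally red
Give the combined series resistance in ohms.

R1: brown, blue → 16; brown ×10 → 160 Ω.
R2: grey, orange, orange → 833; brown ×10 → 8330 Ω.
Series: 160 + 8330 = 8490 Ω.

8490 Ω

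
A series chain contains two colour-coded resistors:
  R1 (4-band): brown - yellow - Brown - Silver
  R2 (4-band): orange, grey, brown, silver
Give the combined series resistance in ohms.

520 Ω

R1: brown, yellow → 14; brown ×10 → 140 Ω.
R2: orange, grey → 38; brown ×10 → 380 Ω.
Series: 140 + 380 = 520 Ω.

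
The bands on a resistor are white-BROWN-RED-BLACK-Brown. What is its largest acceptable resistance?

White → 9 (first significant figure)
Brown → 1 (second significant figure)
Red → 2 (third significant figure)
Black → ×1 multiplier
Brown → ±1% tolerance
912 × 1 = 912 Ω
Largest = 912 × (1 + 1/100) = 921.12 Ω.

921.12 Ω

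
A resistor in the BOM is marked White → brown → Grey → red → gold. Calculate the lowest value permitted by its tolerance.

87210 Ω

White → 9 (first significant figure)
Brown → 1 (second significant figure)
Grey → 8 (third significant figure)
Red → ×10^2 multiplier
Gold → ±5% tolerance
918 × 100 = 91800 Ω
Lowest = 91800 × (1 − 5/100) = 87210 Ω.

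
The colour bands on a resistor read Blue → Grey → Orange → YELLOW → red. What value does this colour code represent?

Blue → 6 (first significant figure)
Grey → 8 (second significant figure)
Orange → 3 (third significant figure)
Yellow → ×10^4 multiplier
683 × 10000 = 6830000 Ω

6830000 Ω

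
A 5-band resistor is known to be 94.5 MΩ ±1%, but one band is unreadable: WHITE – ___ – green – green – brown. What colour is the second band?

yellow

94500000 Ω = 945 × 10^5.
The second band gives digit 4 of the significand, and 4 is yellow.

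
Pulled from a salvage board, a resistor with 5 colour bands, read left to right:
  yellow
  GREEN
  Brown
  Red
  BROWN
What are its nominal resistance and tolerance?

Yellow → 4 (first significant figure)
Green → 5 (second significant figure)
Brown → 1 (third significant figure)
Red → ×10^2 multiplier
Brown → ±1% tolerance
451 × 100 = 45100 Ω

45100 Ω ±1%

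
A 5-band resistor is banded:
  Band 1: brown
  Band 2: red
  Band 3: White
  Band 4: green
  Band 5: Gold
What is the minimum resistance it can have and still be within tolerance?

12255000 Ω

Brown → 1 (first significant figure)
Red → 2 (second significant figure)
White → 9 (third significant figure)
Green → ×10^5 multiplier
Gold → ±5% tolerance
129 × 100000 = 12900000 Ω
Minimum = 12900000 × (1 − 5/100) = 12255000 Ω.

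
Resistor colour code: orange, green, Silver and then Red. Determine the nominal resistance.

Orange → 3 (first significant figure)
Green → 5 (second significant figure)
Silver → ×0.01 multiplier
35 × 0.01 = 0.35 Ω

0.35 Ω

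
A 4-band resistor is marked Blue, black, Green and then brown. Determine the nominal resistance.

Blue → 6 (first significant figure)
Black → 0 (second significant figure)
Green → ×10^5 multiplier
60 × 100000 = 6000000 Ω

6000000 Ω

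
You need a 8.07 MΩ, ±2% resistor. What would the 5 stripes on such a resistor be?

grey, black, violet, yellow, red

8070000 Ω = 807 × 10^4.
8 → grey
0 → black
7 → violet
Multiplier 10^4 → yellow.
±2% tolerance → red.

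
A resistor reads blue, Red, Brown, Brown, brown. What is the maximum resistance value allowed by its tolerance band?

Blue → 6 (first significant figure)
Red → 2 (second significant figure)
Brown → 1 (third significant figure)
Brown → ×10 multiplier
Brown → ±1% tolerance
621 × 10 = 6210 Ω
Maximum = 6210 × (1 + 1/100) = 6272.1 Ω.

6272.1 Ω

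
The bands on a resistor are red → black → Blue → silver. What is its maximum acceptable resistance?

22000000 Ω

Red → 2 (first significant figure)
Black → 0 (second significant figure)
Blue → ×10^6 multiplier
Silver → ±10% tolerance
20 × 1000000 = 20000000 Ω
Maximum = 20000000 × (1 + 10/100) = 22000000 Ω.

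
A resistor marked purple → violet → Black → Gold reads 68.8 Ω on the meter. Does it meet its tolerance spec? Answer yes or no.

no

Violet → 7 (first significant figure)
Violet → 7 (second significant figure)
Black → ×1 multiplier
Gold → ±5% tolerance
77 × 1 = 77 Ω
Allowed range: 73.15 Ω to 80.85 Ω.
68.8 Ω lies outside that range.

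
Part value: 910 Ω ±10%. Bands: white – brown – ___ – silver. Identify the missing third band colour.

910 Ω = 91 × 10^1.
The third band is the multiplier, 10^1, which is brown.

brown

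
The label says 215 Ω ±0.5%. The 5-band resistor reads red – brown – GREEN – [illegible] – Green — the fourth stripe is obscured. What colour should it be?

black

215 Ω = 215 × 10^0.
The fourth band is the multiplier, 10^0, which is black.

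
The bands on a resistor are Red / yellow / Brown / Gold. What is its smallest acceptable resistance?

Red → 2 (first significant figure)
Yellow → 4 (second significant figure)
Brown → ×10 multiplier
Gold → ±5% tolerance
24 × 10 = 240 Ω
Smallest = 240 × (1 − 5/100) = 228 Ω.

228 Ω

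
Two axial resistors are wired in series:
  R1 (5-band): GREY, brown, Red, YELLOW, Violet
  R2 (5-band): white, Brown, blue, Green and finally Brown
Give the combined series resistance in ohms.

R1: grey, brown, red → 812; yellow ×10^4 → 8120000 Ω.
R2: white, brown, blue → 916; green ×10^5 → 91600000 Ω.
Series: 8120000 + 91600000 = 99720000 Ω.

99720000 Ω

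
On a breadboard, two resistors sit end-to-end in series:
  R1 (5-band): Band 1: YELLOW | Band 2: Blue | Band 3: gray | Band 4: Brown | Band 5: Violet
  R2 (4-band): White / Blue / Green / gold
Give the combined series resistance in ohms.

R1: yellow, blue, grey → 468; brown ×10 → 4680 Ω.
R2: white, blue → 96; green ×10^5 → 9600000 Ω.
Series: 4680 + 9600000 = 9604680 Ω.

9604680 Ω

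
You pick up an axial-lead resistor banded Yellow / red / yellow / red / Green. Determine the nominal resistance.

Yellow → 4 (first significant figure)
Red → 2 (second significant figure)
Yellow → 4 (third significant figure)
Red → ×10^2 multiplier
424 × 100 = 42400 Ω

42400 Ω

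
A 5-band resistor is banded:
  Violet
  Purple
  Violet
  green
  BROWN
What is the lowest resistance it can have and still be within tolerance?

76923000 Ω

Violet → 7 (first significant figure)
Violet → 7 (second significant figure)
Violet → 7 (third significant figure)
Green → ×10^5 multiplier
Brown → ±1% tolerance
777 × 100000 = 77700000 Ω
Lowest = 77700000 × (1 − 1/100) = 76923000 Ω.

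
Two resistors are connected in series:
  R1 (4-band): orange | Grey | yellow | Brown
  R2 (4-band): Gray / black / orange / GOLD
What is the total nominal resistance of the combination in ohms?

R1: orange, grey → 38; yellow ×10^4 → 380000 Ω.
R2: grey, black → 80; orange ×10^3 → 80000 Ω.
Series: 380000 + 80000 = 460000 Ω.

460000 Ω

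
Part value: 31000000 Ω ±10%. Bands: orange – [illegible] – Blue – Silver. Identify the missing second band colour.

31000000 Ω = 31 × 10^6.
The second band gives digit 1 of the significand, and 1 is brown.

brown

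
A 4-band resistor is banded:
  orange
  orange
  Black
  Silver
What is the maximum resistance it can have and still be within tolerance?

Orange → 3 (first significant figure)
Orange → 3 (second significant figure)
Black → ×1 multiplier
Silver → ±10% tolerance
33 × 1 = 33 Ω
Maximum = 33 × (1 + 10/100) = 36.3 Ω.

36.3 Ω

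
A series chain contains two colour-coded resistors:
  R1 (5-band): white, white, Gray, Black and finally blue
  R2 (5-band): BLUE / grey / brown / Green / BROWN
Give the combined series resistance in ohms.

68100998 Ω

R1: white, white, grey → 998; black ×1 → 998 Ω.
R2: blue, grey, brown → 681; green ×10^5 → 68100000 Ω.
Series: 998 + 68100000 = 68100998 Ω.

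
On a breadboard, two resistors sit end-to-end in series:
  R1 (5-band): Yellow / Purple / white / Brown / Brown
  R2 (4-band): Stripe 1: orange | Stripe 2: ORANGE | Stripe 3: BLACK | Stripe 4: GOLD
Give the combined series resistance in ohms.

R1: yellow, violet, white → 479; brown ×10 → 4790 Ω.
R2: orange, orange → 33; black ×1 → 33 Ω.
Series: 4790 + 33 = 4823 Ω.

4823 Ω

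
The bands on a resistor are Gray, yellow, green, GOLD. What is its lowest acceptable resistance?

7980000 Ω

Grey → 8 (first significant figure)
Yellow → 4 (second significant figure)
Green → ×10^5 multiplier
Gold → ±5% tolerance
84 × 100000 = 8400000 Ω
Lowest = 8400000 × (1 − 5/100) = 7980000 Ω.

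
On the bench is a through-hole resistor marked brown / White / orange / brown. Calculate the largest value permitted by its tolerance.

19190 Ω

Brown → 1 (first significant figure)
White → 9 (second significant figure)
Orange → ×10^3 multiplier
Brown → ±1% tolerance
19 × 1000 = 19000 Ω
Largest = 19000 × (1 + 1/100) = 19190 Ω.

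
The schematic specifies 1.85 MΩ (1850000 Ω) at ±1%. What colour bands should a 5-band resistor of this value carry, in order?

brown, grey, green, yellow, brown

1850000 Ω = 185 × 10^4.
1 → brown
8 → grey
5 → green
Multiplier 10^4 → yellow.
±1% tolerance → brown.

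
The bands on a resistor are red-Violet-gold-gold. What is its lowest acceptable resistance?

2.565 Ω

Red → 2 (first significant figure)
Violet → 7 (second significant figure)
Gold → ×0.1 multiplier
Gold → ±5% tolerance
27 × 0.1 = 2.7 Ω
Lowest = 2.7 × (1 − 5/100) = 2.565 Ω.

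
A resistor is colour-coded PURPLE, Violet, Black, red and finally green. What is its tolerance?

The last band, green, is the tolerance band.
Green corresponds to ±0.5%.

±0.5%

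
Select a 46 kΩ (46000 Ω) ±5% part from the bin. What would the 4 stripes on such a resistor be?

46000 Ω = 46 × 10^3.
4 → yellow
6 → blue
Multiplier 10^3 → orange.
±5% tolerance → gold.

yellow, blue, orange, gold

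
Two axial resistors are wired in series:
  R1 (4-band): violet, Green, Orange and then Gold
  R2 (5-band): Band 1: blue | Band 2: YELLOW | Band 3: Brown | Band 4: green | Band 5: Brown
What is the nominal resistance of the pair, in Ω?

64175000 Ω

R1: violet, green → 75; orange ×10^3 → 75000 Ω.
R2: blue, yellow, brown → 641; green ×10^5 → 64100000 Ω.
Series: 75000 + 64100000 = 64175000 Ω.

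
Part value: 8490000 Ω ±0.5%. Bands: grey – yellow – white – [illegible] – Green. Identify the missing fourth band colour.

yellow

8490000 Ω = 849 × 10^4.
The fourth band is the multiplier, 10^4, which is yellow.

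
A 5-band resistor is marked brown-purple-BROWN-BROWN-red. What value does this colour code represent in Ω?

1710 Ω

Brown → 1 (first significant figure)
Violet → 7 (second significant figure)
Brown → 1 (third significant figure)
Brown → ×10 multiplier
171 × 10 = 1710 Ω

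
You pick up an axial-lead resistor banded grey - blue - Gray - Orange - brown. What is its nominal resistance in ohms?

Grey → 8 (first significant figure)
Blue → 6 (second significant figure)
Grey → 8 (third significant figure)
Orange → ×10^3 multiplier
868 × 1000 = 868000 Ω

868000 Ω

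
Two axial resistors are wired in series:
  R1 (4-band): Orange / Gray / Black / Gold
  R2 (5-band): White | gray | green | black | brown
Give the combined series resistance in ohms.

R1: orange, grey → 38; black ×1 → 38 Ω.
R2: white, grey, green → 985; black ×1 → 985 Ω.
Series: 38 + 985 = 1023 Ω.

1023 Ω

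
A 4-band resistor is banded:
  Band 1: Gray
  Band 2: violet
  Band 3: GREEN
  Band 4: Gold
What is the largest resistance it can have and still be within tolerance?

Grey → 8 (first significant figure)
Violet → 7 (second significant figure)
Green → ×10^5 multiplier
Gold → ±5% tolerance
87 × 100000 = 8700000 Ω
Largest = 8700000 × (1 + 5/100) = 9135000 Ω.

9135000 Ω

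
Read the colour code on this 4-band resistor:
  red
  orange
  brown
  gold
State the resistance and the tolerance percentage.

Red → 2 (first significant figure)
Orange → 3 (second significant figure)
Brown → ×10 multiplier
Gold → ±5% tolerance
23 × 10 = 230 Ω

230 Ω ±5%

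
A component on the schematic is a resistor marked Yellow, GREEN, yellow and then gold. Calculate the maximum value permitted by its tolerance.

472500 Ω

Yellow → 4 (first significant figure)
Green → 5 (second significant figure)
Yellow → ×10^4 multiplier
Gold → ±5% tolerance
45 × 10000 = 450000 Ω
Maximum = 450000 × (1 + 5/100) = 472500 Ω.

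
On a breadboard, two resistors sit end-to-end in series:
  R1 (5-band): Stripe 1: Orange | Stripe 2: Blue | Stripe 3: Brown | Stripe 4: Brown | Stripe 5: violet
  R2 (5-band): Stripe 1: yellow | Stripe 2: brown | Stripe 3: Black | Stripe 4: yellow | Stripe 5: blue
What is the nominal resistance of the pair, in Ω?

R1: orange, blue, brown → 361; brown ×10 → 3610 Ω.
R2: yellow, brown, black → 410; yellow ×10^4 → 4100000 Ω.
Series: 3610 + 4100000 = 4103610 Ω.

4103610 Ω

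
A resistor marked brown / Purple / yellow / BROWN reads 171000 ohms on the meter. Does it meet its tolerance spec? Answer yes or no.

Brown → 1 (first significant figure)
Violet → 7 (second significant figure)
Yellow → ×10^4 multiplier
Brown → ±1% tolerance
17 × 10000 = 170000 Ω
Allowed range: 168300 Ω to 171700 Ω.
171000 ohms lies inside that range.

yes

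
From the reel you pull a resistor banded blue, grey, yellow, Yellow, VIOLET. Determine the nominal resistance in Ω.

Blue → 6 (first significant figure)
Grey → 8 (second significant figure)
Yellow → 4 (third significant figure)
Yellow → ×10^4 multiplier
684 × 10000 = 6840000 Ω

6840000 Ω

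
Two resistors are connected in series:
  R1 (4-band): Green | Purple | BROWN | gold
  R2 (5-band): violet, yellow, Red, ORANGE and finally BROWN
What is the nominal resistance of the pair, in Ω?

R1: green, violet → 57; brown ×10 → 570 Ω.
R2: violet, yellow, red → 742; orange ×10^3 → 742000 Ω.
Series: 570 + 742000 = 742570 Ω.

742570 Ω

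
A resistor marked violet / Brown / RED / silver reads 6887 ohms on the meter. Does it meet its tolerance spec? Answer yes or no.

Violet → 7 (first significant figure)
Brown → 1 (second significant figure)
Red → ×10^2 multiplier
Silver → ±10% tolerance
71 × 100 = 7100 Ω
Allowed range: 6390 Ω to 7810 Ω.
6887 ohms lies inside that range.

yes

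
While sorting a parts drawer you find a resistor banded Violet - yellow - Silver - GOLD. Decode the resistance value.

0.74 Ω

Violet → 7 (first significant figure)
Yellow → 4 (second significant figure)
Silver → ×0.01 multiplier
74 × 0.01 = 0.74 Ω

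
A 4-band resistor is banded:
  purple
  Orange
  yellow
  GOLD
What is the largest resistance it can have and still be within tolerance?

Violet → 7 (first significant figure)
Orange → 3 (second significant figure)
Yellow → ×10^4 multiplier
Gold → ±5% tolerance
73 × 10000 = 730000 Ω
Largest = 730000 × (1 + 5/100) = 766500 Ω.

766500 Ω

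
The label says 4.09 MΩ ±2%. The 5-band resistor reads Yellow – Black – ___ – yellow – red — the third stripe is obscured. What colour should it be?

4090000 Ω = 409 × 10^4.
The third band gives digit 9 of the significand, and 9 is white.

white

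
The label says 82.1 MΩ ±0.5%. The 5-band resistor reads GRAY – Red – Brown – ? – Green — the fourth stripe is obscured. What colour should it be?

82100000 Ω = 821 × 10^5.
The fourth band is the multiplier, 10^5, which is green.

green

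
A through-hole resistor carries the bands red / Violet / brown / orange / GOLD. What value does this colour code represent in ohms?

Red → 2 (first significant figure)
Violet → 7 (second significant figure)
Brown → 1 (third significant figure)
Orange → ×10^3 multiplier
271 × 1000 = 271000 Ω

271000 Ω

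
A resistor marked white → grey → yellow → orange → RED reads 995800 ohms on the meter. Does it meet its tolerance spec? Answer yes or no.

White → 9 (first significant figure)
Grey → 8 (second significant figure)
Yellow → 4 (third significant figure)
Orange → ×10^3 multiplier
Red → ±2% tolerance
984 × 1000 = 984000 Ω
Allowed range: 964320 Ω to 1003680 Ω.
995800 ohms lies inside that range.

yes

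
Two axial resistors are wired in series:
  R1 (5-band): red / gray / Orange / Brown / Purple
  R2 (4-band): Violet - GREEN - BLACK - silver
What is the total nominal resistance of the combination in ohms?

R1: red, grey, orange → 283; brown ×10 → 2830 Ω.
R2: violet, green → 75; black ×1 → 75 Ω.
Series: 2830 + 75 = 2905 Ω.

2905 Ω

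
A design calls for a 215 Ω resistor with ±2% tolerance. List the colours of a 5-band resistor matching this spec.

215 Ω = 215 × 10^0.
2 → red
1 → brown
5 → green
Multiplier 10^0 → black.
±2% tolerance → red.

red, brown, green, black, red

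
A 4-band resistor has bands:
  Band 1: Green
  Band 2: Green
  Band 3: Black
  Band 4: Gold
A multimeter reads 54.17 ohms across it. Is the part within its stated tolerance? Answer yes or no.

yes

Green → 5 (first significant figure)
Green → 5 (second significant figure)
Black → ×1 multiplier
Gold → ±5% tolerance
55 × 1 = 55 Ω
Allowed range: 52.25 Ω to 57.75 Ω.
54.17 ohms lies inside that range.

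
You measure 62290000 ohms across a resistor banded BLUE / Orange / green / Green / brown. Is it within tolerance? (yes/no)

Blue → 6 (first significant figure)
Orange → 3 (second significant figure)
Green → 5 (third significant figure)
Green → ×10^5 multiplier
Brown → ±1% tolerance
635 × 100000 = 63500000 Ω
Allowed range: 62865000 Ω to 64135000 Ω.
62290000 ohms lies outside that range.

no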